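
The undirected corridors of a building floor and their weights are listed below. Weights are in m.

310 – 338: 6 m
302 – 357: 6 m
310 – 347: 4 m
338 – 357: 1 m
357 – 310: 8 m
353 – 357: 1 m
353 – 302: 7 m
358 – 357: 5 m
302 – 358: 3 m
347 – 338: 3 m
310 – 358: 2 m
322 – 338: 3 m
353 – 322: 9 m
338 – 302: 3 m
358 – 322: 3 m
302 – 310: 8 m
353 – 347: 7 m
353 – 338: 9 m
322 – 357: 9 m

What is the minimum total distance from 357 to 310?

7 m

Candidate routes:
357 → 338 → 302 → 358 → 310: 1+3+3+2 = 9
357 → 338 → 347 → 310: 1+3+4 = 8
357 → 338 → 310: 1+6 = 7
357 → 310: 8 = 8
The minimum is 7 m via 357 → 338 → 310.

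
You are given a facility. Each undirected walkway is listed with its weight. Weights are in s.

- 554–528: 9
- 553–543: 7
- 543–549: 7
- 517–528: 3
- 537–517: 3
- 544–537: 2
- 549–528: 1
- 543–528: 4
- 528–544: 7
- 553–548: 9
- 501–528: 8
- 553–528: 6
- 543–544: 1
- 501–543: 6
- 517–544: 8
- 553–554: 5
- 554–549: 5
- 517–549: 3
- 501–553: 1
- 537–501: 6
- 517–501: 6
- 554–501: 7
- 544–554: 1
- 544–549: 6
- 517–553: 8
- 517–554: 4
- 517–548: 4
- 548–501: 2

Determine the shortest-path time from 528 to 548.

7 s

Shortest distances from 528:
528: 0
549: 1  (via 528)
517: 3  (via 528)
543: 4  (via 528)
544: 5  (via 543)
553: 6  (via 528)
537: 6  (via 517)
554: 6  (via 549)
548: 7  (via 517)
Shortest route: 528–517–548 = 7 s.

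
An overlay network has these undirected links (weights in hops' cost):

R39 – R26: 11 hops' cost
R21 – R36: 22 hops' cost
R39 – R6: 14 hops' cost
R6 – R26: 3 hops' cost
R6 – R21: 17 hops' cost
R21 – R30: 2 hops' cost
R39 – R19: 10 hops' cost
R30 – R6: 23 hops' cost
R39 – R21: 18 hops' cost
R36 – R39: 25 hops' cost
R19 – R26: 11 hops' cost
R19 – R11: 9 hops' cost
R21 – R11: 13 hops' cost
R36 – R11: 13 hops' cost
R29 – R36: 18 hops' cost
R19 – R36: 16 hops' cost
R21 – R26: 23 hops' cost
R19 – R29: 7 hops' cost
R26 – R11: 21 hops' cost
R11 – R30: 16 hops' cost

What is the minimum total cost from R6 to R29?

Enumerating some paths:
R6 → R26 → R39 → R19 → R29: 3+11+10+7 = 31
R6 → R26 → R19 → R29: 3+11+7 = 21
R6 → R39 → R19 → R29: 14+10+7 = 31
The minimum is 21 hops' cost via R6 → R26 → R19 → R29.

21 hops' cost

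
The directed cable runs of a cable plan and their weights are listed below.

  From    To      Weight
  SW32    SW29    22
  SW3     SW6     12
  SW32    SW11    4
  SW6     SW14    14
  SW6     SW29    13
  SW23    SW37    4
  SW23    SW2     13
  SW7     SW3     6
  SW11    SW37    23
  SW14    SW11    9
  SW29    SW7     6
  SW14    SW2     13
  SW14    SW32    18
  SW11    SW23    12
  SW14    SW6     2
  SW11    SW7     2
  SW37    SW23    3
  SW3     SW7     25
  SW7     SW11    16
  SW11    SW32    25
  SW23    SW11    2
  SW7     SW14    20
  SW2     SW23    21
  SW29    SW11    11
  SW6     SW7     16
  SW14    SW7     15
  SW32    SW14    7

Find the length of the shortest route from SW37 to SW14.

27

Compare a few routes:
SW37–SW23–SW11–SW7–SW3–SW6–SW14: 3+2+2+6+12+14 = 39
SW37–SW23–SW11–SW32–SW14: 3+2+25+7 = 37
SW37–SW23–SW11–SW7–SW14: 3+2+2+20 = 27
Cheapest is SW37–SW23–SW11–SW7–SW14 at 27.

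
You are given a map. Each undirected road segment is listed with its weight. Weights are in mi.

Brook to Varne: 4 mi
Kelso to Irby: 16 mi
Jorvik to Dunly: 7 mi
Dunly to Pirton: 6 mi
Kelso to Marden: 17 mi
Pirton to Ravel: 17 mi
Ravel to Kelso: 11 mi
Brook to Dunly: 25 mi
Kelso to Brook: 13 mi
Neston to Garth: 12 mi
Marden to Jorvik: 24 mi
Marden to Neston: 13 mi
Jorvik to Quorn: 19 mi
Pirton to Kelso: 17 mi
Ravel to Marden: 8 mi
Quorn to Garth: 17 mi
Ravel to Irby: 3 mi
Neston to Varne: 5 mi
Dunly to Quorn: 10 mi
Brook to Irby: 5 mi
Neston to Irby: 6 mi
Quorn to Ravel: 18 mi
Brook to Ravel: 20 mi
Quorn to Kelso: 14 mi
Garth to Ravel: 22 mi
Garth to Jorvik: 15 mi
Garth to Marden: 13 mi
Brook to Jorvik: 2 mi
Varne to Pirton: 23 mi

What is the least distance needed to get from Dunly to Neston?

Shortest distances from Dunly:
Dunly: 0
Pirton: 6  (via Dunly)
Jorvik: 7  (via Dunly)
Brook: 9  (via Jorvik)
Quorn: 10  (via Dunly)
Varne: 13  (via Brook)
Irby: 14  (via Brook)
Ravel: 17  (via Irby)
Neston: 18  (via Varne)
Shortest route: Dunly–Jorvik–Brook–Varne–Neston = 18 mi.

18 mi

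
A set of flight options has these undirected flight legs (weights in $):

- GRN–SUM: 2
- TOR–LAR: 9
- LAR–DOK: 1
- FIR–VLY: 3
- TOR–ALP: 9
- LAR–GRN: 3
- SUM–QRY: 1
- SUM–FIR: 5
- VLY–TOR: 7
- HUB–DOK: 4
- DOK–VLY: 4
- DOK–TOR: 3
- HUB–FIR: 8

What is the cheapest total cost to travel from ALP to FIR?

$19

Enumerating some paths:
ALP - TOR - DOK - LAR - GRN - SUM - FIR: 9+3+1+3+2+5 = 23
ALP - TOR - VLY - FIR: 9+7+3 = 19
ALP - TOR - DOK - HUB - FIR: 9+3+4+8 = 24
The minimum is $19 via ALP - TOR - VLY - FIR.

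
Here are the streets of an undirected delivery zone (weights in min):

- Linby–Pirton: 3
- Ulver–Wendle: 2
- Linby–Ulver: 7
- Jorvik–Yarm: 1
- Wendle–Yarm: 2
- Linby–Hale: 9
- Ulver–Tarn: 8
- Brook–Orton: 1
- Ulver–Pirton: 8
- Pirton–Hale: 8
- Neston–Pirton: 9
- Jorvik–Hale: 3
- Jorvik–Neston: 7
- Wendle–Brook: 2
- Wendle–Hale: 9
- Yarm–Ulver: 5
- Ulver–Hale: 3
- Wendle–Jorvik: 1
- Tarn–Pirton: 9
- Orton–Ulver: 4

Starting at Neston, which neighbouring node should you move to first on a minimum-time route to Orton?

Jorvik

Candidate routes:
Neston → Jorvik → Yarm → Wendle → Brook → Orton: 7+1+2+2+1 = 13
Neston → Jorvik → Wendle → Brook → Orton: 7+1+2+1 = 11
Neston → Jorvik → Yarm → Wendle → Ulver → Orton: 7+1+2+2+4 = 16
Neston → Jorvik → Wendle → Ulver → Orton: 7+1+2+4 = 14
The minimum is 11 min via Neston → Jorvik → Wendle → Brook → Orton.
So from Neston the first move is to Jorvik.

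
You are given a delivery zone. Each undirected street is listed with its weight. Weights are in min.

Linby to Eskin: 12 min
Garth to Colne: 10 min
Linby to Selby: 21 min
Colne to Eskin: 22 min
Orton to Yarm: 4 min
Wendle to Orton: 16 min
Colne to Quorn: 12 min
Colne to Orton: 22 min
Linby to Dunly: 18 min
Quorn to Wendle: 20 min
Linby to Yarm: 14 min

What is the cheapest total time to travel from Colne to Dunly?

Settle nodes by increasing distance from Colne:
Colne: 0
Garth: 10  (via Colne)
Quorn: 12  (via Colne)
Orton: 22  (via Colne)
Eskin: 22  (via Colne)
Yarm: 26  (via Orton)
Wendle: 32  (via Quorn)
Linby: 34  (via Eskin)
Dunly: 52  (via Linby)
Shortest route: Colne–Eskin–Linby–Dunly = 52 min.

52 min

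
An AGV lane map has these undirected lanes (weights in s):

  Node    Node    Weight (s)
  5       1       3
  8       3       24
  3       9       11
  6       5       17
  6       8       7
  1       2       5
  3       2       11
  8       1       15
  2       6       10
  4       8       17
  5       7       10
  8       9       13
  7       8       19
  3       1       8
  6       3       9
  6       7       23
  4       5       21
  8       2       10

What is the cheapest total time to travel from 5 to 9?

Enumerating some paths:
5 → 1 → 3 → 9: 3+8+11 = 22
5 → 1 → 2 → 3 → 9: 3+5+11+11 = 30
Cheapest is 5 → 1 → 3 → 9 at 22 s.

22 s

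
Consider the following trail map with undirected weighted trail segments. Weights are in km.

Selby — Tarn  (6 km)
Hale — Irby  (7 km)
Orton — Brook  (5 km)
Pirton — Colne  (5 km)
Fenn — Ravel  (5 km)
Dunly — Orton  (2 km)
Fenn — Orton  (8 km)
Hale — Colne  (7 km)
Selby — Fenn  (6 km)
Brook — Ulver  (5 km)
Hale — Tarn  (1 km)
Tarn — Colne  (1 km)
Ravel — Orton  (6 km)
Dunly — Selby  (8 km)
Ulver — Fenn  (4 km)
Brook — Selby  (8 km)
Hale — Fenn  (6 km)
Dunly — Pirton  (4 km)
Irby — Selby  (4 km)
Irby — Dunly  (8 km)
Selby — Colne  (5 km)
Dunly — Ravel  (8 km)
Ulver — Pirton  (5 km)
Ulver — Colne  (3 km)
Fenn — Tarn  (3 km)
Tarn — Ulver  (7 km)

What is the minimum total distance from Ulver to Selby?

8 km

Candidate routes:
Ulver → Colne → Selby: 3+5 = 8
Ulver → Fenn → Selby: 4+6 = 10
Ulver → Brook → Selby: 5+8 = 13
Ulver → Colne → Tarn → Selby: 3+1+6 = 10
The minimum is 8 km via Ulver → Colne → Selby.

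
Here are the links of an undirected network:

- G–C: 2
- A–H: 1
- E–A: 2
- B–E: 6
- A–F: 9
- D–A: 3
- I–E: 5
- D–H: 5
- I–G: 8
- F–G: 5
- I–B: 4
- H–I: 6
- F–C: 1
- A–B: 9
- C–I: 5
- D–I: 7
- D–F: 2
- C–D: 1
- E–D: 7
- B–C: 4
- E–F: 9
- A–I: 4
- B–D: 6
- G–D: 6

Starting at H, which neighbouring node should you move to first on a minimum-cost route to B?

A

Compare a few routes:
H → I → B: 6+4 = 10
H → A → B: 1+9 = 10
H → D → C → B: 5+1+4 = 10
H → A → E → B: 1+2+6 = 9
Cheapest is H → A → E → B at 9.
So from H the first move is to A.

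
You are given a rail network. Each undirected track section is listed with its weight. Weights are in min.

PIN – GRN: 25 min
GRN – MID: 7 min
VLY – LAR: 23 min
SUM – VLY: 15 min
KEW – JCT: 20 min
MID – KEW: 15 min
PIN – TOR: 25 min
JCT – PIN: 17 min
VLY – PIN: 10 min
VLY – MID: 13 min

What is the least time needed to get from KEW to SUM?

Compare a few routes:
KEW - JCT - PIN - VLY - SUM: 20+17+10+15 = 62
KEW - MID - GRN - PIN - VLY - SUM: 15+7+25+10+15 = 72
KEW - MID - VLY - SUM: 15+13+15 = 43
KEW - JCT - PIN - GRN - MID - VLY - SUM: 20+17+25+7+13+15 = 97
The minimum is 43 min via KEW - MID - VLY - SUM.

43 min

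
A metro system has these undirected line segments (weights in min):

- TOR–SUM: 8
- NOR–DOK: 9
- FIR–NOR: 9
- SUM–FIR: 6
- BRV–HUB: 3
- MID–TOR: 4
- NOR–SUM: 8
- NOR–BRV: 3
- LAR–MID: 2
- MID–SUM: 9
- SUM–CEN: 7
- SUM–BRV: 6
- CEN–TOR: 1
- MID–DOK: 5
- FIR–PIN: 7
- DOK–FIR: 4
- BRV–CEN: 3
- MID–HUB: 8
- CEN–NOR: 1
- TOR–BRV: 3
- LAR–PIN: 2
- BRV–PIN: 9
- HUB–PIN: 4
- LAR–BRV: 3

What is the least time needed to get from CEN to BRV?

Compare a few routes:
CEN → BRV: 3 = 3
CEN → TOR → BRV: 1+3 = 4
The minimum is 3 min via CEN → BRV.

3 min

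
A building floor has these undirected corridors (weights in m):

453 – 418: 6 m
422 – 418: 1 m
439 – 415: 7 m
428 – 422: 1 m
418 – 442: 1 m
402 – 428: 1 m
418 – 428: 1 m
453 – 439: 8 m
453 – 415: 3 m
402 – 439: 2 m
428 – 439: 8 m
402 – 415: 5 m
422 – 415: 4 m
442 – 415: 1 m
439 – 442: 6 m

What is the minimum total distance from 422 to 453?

6 m

Running Dijkstra from 422:
422: 0
418: 1  (via 422)
428: 1  (via 422)
402: 2  (via 428)
442: 2  (via 418)
415: 3  (via 442)
439: 4  (via 402)
453: 6  (via 415)
Shortest route: 422 → 418 → 442 → 415 → 453 = 6 m.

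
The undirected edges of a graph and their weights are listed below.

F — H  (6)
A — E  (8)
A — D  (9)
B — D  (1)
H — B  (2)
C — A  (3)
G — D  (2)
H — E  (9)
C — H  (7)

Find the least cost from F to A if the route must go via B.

Shortest F→B: F → H → B = 8
Shortest B→A: B → D → A = 10
Total via B: 8 + 10 = 18.

18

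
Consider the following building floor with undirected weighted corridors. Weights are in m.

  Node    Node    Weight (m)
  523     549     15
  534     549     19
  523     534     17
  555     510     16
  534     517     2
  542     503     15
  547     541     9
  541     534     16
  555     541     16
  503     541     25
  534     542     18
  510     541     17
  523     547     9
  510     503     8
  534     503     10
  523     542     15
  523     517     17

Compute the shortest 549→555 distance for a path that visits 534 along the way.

Best 549 to 534: 549–534 costing 19
Shortest 534→555: 534–541–555 = 32
Total via 534: 19 + 32 = 51 m.

51 m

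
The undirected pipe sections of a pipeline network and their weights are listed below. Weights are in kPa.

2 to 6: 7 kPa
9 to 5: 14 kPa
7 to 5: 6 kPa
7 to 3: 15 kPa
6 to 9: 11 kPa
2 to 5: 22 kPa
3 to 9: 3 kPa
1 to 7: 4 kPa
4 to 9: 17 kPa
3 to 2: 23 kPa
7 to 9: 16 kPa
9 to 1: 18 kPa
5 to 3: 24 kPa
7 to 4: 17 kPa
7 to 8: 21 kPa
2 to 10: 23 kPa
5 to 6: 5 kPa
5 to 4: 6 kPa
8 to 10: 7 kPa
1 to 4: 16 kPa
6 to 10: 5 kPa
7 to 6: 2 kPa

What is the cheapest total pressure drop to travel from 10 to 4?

16 kPa

Candidate routes:
10–6–5–4: 5+5+6 = 16
10–6–7–5–4: 5+2+6+6 = 19
10–6–7–4: 5+2+17 = 24
The minimum is 16 kPa via 10–6–5–4.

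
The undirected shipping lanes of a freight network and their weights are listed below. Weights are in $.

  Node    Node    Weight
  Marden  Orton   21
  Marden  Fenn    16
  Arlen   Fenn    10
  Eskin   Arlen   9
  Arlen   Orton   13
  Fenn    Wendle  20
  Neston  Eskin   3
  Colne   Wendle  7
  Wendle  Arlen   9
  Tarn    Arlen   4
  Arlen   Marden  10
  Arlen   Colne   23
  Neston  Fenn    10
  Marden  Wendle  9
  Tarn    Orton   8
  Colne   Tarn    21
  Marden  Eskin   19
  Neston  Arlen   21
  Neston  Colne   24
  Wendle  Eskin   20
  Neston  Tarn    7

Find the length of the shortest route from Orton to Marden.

Settle nodes by increasing distance from Orton:
Orton: 0
Tarn: 8  (via Orton)
Arlen: 12  (via Tarn)
Neston: 15  (via Tarn)
Eskin: 18  (via Neston)
Wendle: 21  (via Arlen)
Marden: 21  (via Orton)
Shortest route: Orton → Marden = $21.

$21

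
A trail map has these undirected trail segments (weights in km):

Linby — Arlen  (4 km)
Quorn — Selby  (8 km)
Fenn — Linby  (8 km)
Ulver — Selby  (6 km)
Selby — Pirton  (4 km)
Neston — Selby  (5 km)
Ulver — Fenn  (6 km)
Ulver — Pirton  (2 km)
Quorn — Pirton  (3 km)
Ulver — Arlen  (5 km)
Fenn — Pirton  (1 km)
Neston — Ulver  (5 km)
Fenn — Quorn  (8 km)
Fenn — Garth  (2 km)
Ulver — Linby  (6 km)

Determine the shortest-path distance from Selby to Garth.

Candidate routes:
Selby → Ulver → Fenn → Garth: 6+6+2 = 14
Selby → Ulver → Pirton → Fenn → Garth: 6+2+1+2 = 11
Selby → Pirton → Fenn → Garth: 4+1+2 = 7
Selby → Quorn → Pirton → Fenn → Garth: 8+3+1+2 = 14
Cheapest is Selby → Pirton → Fenn → Garth at 7 km.

7 km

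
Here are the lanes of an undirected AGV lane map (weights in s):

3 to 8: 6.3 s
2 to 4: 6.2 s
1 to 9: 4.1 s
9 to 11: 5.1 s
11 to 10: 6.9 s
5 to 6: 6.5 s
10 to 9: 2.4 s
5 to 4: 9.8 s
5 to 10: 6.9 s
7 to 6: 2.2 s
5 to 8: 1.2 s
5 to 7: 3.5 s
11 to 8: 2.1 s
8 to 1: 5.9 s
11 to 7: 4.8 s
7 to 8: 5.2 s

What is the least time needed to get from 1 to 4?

16.9 s

Settle nodes by increasing distance from 1:
1: 0
9: 4.1  (via 1)
8: 5.9  (via 1)
10: 6.5  (via 9)
5: 7.1  (via 8)
11: 8  (via 8)
7: 10.6  (via 5)
3: 12.2  (via 8)
6: 12.8  (via 7)
4: 16.9  (via 5)
Shortest route: 1 → 8 → 5 → 4 = 16.9 s.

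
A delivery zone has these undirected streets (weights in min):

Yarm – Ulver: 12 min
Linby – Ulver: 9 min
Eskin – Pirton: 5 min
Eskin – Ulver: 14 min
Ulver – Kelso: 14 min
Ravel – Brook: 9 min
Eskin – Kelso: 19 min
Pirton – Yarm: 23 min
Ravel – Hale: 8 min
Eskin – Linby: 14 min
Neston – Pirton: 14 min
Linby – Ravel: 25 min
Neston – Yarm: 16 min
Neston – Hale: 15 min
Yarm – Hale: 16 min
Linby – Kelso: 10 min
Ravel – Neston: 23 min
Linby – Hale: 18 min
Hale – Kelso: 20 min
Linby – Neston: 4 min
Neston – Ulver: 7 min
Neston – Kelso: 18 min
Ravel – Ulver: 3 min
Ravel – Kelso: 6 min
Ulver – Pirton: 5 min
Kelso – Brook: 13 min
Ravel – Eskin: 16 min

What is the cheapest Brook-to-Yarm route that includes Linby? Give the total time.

41 min

Shortest Brook→Linby: Brook–Ravel–Ulver–Linby = 21
Best Linby to Yarm: Linby–Neston–Yarm costing 20
Total via Linby: 21 + 20 = 41 min.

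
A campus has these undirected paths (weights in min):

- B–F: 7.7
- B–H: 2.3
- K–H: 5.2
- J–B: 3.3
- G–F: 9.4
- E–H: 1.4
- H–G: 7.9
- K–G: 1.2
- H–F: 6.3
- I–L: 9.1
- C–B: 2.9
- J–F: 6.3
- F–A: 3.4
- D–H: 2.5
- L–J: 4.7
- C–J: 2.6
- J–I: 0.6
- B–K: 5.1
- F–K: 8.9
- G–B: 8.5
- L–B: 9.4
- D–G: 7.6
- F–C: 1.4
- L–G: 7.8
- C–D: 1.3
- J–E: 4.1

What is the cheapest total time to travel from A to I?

8 min

Settle nodes by increasing distance from A:
A: 0
F: 3.4  (via A)
C: 4.8  (via F)
D: 6.1  (via C)
J: 7.4  (via C)
B: 7.7  (via C)
I: 8  (via J)
Shortest route: A–F–C–J–I = 8 min.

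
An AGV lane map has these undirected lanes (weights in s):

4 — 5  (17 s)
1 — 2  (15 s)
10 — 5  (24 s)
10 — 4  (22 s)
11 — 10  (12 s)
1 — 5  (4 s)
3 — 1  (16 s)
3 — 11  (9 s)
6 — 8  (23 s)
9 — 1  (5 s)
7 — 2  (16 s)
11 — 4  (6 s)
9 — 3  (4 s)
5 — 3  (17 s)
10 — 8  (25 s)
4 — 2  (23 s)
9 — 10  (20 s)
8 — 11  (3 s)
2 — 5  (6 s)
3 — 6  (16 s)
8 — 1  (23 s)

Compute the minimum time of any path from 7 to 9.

31 s

Enumerating some paths:
7–2–5–3–9: 16+6+17+4 = 43
7–2–1–9: 16+15+5 = 36
7–2–5–1–9: 16+6+4+5 = 31
7–2–5–1–3–9: 16+6+4+16+4 = 46
The minimum is 31 s via 7–2–5–1–9.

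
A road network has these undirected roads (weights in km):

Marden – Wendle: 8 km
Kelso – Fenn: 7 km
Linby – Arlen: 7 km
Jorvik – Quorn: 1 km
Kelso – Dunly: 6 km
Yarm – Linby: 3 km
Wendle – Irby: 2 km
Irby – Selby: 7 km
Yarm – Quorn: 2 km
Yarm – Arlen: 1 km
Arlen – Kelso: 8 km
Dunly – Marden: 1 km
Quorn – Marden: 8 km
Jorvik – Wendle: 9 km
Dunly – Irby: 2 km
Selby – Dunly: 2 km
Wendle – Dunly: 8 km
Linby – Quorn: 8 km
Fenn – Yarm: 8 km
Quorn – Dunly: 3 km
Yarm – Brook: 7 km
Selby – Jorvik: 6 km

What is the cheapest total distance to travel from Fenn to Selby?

15 km

Compare a few routes:
Fenn - Yarm - Quorn - Marden - Dunly - Selby: 8+2+8+1+2 = 21
Fenn - Kelso - Dunly - Selby: 7+6+2 = 15
Fenn - Kelso - Dunly - Irby - Selby: 7+6+2+7 = 22
Fenn - Yarm - Quorn - Jorvik - Selby: 8+2+1+6 = 17
Cheapest is Fenn - Kelso - Dunly - Selby at 15 km.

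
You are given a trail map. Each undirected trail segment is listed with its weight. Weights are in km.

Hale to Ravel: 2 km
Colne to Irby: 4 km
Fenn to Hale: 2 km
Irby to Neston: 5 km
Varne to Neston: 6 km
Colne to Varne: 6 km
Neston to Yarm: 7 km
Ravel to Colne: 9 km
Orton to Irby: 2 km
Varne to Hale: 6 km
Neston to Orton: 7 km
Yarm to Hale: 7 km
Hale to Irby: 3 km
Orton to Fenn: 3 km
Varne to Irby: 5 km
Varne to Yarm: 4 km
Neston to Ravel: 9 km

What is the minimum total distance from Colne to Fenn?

Running Dijkstra from Colne:
Colne: 0
Irby: 4  (via Colne)
Orton: 6  (via Irby)
Varne: 6  (via Colne)
Hale: 7  (via Irby)
Fenn: 9  (via Orton)
Shortest route: Colne–Irby–Orton–Fenn = 9 km.

9 km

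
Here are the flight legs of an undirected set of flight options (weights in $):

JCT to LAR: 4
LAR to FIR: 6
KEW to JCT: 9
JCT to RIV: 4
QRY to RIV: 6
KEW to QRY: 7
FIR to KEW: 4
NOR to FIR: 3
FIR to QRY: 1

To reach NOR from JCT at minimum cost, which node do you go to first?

Compare a few routes:
JCT - LAR - FIR - NOR: 4+6+3 = 13
JCT - RIV - QRY - FIR - NOR: 4+6+1+3 = 14
JCT - KEW - FIR - NOR: 9+4+3 = 16
Cheapest is JCT - LAR - FIR - NOR at $13.
So from JCT the first move is to LAR.

LAR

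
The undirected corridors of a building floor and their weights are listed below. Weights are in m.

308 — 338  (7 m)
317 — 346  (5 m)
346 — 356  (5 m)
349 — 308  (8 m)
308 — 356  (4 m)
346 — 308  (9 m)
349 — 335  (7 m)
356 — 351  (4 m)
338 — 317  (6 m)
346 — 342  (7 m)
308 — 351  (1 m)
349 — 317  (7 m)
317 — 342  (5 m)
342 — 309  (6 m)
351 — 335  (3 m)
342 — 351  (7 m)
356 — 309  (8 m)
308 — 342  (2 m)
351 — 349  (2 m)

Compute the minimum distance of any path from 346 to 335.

Compare a few routes:
346–356–351–335: 5+4+3 = 12
346–342–308–351–335: 7+2+1+3 = 13
The minimum is 12 m via 346–356–351–335.

12 m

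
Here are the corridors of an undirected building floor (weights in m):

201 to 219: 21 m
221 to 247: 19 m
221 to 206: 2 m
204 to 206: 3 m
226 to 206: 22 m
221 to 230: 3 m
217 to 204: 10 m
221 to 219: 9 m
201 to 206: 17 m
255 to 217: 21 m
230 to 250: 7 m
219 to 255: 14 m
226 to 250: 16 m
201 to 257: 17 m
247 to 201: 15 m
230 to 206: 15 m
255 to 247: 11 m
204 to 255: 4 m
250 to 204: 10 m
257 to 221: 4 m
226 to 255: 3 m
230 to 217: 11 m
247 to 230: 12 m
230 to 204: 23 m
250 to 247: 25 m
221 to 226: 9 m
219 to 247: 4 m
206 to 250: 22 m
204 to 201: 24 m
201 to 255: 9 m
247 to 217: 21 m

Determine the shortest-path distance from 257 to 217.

Compare a few routes:
257 - 221 - 230 - 217: 4+3+11 = 18
257 - 221 - 226 - 255 - 204 - 217: 4+9+3+4+10 = 30
257 - 221 - 206 - 204 - 217: 4+2+3+10 = 19
Cheapest is 257 - 221 - 230 - 217 at 18 m.

18 m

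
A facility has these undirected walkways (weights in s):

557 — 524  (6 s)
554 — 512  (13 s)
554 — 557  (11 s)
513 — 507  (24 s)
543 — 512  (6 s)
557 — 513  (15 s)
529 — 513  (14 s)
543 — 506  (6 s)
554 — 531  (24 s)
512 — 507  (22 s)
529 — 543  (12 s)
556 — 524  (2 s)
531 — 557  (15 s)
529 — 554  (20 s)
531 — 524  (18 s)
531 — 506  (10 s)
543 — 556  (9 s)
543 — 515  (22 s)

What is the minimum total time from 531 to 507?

Running Dijkstra from 531:
531: 0
506: 10  (via 531)
557: 15  (via 531)
543: 16  (via 506)
524: 18  (via 531)
556: 20  (via 524)
512: 22  (via 543)
554: 24  (via 531)
529: 28  (via 543)
513: 30  (via 557)
515: 38  (via 543)
507: 44  (via 512)
Shortest route: 531–506–543–512–507 = 44 s.

44 s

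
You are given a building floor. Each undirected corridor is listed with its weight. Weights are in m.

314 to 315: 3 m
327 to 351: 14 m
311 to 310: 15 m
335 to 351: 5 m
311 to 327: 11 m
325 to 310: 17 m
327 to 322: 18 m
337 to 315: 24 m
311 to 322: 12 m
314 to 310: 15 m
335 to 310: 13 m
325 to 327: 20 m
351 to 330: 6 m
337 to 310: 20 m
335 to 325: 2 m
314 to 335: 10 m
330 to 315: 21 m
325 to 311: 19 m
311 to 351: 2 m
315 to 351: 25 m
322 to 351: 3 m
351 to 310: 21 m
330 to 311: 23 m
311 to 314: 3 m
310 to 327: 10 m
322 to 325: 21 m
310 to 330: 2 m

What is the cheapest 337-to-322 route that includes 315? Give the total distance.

Best 337 to 315: 337 → 315 costing 24
Shortest 315→322: 315 → 314 → 311 → 351 → 322 = 11
Total via 315: 24 + 11 = 35 m.

35 m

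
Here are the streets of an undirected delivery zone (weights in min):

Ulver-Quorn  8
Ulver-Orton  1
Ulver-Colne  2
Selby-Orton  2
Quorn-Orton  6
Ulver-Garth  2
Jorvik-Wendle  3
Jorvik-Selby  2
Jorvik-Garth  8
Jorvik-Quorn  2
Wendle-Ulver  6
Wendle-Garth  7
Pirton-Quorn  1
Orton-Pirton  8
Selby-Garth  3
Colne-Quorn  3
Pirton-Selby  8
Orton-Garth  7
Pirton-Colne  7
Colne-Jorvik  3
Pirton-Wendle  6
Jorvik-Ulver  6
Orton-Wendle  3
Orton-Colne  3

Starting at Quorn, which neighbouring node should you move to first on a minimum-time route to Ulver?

Enumerating some paths:
Quorn–Orton–Ulver: 6+1 = 7
Quorn–Colne–Ulver: 3+2 = 5
Quorn–Colne–Orton–Ulver: 3+3+1 = 7
The minimum is 5 min via Quorn–Colne–Ulver.
So from Quorn the first move is to Colne.

Colne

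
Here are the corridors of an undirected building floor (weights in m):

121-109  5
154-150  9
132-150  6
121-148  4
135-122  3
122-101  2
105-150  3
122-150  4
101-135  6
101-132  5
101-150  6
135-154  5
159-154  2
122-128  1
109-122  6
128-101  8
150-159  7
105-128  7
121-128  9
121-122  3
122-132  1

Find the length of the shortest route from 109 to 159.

Settle nodes by increasing distance from 109:
109: 0
121: 5  (via 109)
122: 6  (via 109)
132: 7  (via 122)
128: 7  (via 122)
101: 8  (via 122)
135: 9  (via 122)
148: 9  (via 121)
150: 10  (via 122)
105: 13  (via 150)
154: 14  (via 135)
159: 16  (via 154)
Shortest route: 109 → 122 → 135 → 154 → 159 = 16 m.

16 m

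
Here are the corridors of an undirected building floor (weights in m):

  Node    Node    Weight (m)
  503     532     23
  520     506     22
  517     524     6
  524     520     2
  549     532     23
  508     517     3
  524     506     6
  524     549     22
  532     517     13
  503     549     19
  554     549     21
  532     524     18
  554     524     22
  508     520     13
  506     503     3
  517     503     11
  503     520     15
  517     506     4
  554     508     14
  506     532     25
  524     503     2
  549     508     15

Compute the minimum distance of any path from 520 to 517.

8 m

Enumerating some paths:
520 - 524 - 503 - 506 - 517: 2+2+3+4 = 11
520 - 524 - 517: 2+6 = 8
The minimum is 8 m via 520 - 524 - 517.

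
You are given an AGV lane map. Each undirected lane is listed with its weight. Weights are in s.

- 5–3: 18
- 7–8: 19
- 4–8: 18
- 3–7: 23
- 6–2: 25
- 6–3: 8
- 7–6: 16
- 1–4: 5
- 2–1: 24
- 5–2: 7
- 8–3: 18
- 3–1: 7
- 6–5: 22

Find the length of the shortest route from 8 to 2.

43 s

Enumerating some paths:
8 → 3 → 1 → 2: 18+7+24 = 49
8 → 4 → 1 → 2: 18+5+24 = 47
8 → 3 → 5 → 2: 18+18+7 = 43
The minimum is 43 s via 8 → 3 → 5 → 2.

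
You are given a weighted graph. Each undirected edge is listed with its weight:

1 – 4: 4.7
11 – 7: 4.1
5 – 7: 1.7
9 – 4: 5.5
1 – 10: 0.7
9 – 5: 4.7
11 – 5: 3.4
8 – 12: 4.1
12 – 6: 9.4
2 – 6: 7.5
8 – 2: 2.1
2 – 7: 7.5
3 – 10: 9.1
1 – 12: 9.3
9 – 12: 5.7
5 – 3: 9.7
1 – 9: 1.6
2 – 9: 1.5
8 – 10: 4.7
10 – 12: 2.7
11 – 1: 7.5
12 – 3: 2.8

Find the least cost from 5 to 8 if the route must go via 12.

13.8

Best 5 to 12: 5–9–1–10–12 costing 9.7
Shortest 12→8: 12–8 = 4.1
Total via 12: 9.7 + 4.1 = 13.8.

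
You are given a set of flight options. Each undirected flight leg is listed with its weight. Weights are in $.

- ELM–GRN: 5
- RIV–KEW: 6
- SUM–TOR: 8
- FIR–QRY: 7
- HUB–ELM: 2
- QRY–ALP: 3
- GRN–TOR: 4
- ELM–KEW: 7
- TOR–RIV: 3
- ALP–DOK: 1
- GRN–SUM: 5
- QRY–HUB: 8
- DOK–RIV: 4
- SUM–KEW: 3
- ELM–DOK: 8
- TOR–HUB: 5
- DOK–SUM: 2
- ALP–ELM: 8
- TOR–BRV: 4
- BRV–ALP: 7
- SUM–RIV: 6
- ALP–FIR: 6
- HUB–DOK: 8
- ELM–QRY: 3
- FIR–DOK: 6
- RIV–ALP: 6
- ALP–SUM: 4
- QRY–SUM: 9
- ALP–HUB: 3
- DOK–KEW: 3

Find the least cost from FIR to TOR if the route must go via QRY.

Shortest FIR→QRY: FIR → QRY = 7
Best QRY to TOR: QRY → ELM → HUB → TOR costing 10
Total via QRY: 7 + 10 = $17.

$17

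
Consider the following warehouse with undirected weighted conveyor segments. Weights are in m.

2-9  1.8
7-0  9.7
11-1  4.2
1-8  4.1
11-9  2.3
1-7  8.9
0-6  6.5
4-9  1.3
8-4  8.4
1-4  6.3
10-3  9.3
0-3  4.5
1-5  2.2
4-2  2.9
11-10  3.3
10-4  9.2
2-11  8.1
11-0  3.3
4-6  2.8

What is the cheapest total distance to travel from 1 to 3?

12 m

Enumerating some paths:
1 → 11 → 10 → 3: 4.2+3.3+9.3 = 16.8
1 → 4 → 9 → 11 → 0 → 3: 6.3+1.3+2.3+3.3+4.5 = 17.7
1 → 11 → 0 → 3: 4.2+3.3+4.5 = 12
The minimum is 12 m via 1 → 11 → 0 → 3.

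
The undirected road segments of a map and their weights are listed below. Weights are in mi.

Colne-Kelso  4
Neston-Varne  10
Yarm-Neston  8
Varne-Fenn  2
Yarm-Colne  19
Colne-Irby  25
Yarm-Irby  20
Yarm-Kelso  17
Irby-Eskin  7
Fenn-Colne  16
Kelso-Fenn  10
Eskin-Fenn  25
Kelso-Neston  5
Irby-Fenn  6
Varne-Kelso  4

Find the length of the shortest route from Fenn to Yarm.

Enumerating some paths:
Fenn - Varne - Neston - Yarm: 2+10+8 = 20
Fenn - Varne - Kelso - Neston - Yarm: 2+4+5+8 = 19
Fenn - Kelso - Neston - Yarm: 10+5+8 = 23
Cheapest is Fenn - Varne - Kelso - Neston - Yarm at 19 mi.

19 mi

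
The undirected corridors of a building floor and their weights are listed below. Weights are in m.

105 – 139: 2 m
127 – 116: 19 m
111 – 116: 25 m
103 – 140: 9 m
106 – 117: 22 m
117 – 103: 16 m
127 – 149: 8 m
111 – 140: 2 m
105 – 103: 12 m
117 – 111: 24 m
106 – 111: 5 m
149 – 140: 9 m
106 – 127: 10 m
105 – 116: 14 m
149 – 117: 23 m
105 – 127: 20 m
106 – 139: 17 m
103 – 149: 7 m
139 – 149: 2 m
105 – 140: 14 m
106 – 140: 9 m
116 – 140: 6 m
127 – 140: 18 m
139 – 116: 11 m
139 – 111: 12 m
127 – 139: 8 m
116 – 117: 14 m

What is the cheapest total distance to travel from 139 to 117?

25 m

Settle nodes by increasing distance from 139:
139: 0
105: 2  (via 139)
149: 2  (via 139)
127: 8  (via 139)
103: 9  (via 149)
140: 11  (via 149)
116: 11  (via 139)
111: 12  (via 139)
106: 17  (via 139)
117: 25  (via 149)
Shortest route: 139 → 149 → 117 = 25 m.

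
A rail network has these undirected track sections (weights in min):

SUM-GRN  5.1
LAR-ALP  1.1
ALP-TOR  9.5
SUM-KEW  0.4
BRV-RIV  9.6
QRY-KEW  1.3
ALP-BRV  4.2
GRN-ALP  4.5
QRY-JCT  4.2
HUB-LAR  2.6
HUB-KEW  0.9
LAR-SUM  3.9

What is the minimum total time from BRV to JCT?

14.3 min

Settle nodes by increasing distance from BRV:
BRV: 0
ALP: 4.2  (via BRV)
LAR: 5.3  (via ALP)
HUB: 7.9  (via LAR)
GRN: 8.7  (via ALP)
KEW: 8.8  (via HUB)
SUM: 9.2  (via LAR)
RIV: 9.6  (via BRV)
QRY: 10.1  (via KEW)
TOR: 13.7  (via ALP)
JCT: 14.3  (via QRY)
Shortest route: BRV → ALP → LAR → HUB → KEW → QRY → JCT = 14.3 min.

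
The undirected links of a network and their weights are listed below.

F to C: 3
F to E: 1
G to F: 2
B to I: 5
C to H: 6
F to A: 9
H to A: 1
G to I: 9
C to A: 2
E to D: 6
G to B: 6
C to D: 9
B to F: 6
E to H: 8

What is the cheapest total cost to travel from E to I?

Compare a few routes:
E → F → G → B → I: 1+2+6+5 = 14
E → F → G → I: 1+2+9 = 12
Cheapest is E → F → G → I at 12.

12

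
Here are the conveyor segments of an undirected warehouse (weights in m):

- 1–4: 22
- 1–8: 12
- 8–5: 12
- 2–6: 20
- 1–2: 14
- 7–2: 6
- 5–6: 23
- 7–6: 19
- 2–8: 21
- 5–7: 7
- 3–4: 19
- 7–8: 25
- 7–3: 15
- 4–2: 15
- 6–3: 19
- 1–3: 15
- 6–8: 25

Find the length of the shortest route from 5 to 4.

28 m

Candidate routes:
5 → 7 → 3 → 4: 7+15+19 = 41
5 → 7 → 2 → 4: 7+6+15 = 28
5 → 8 → 1 → 4: 12+12+22 = 46
Cheapest is 5 → 7 → 2 → 4 at 28 m.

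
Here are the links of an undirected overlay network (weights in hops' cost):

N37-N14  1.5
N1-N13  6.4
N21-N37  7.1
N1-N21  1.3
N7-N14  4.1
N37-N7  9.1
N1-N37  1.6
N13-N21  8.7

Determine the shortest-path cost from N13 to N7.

13.6 hops' cost

Settle nodes by increasing distance from N13:
N13: 0
N1: 6.4  (via N13)
N21: 7.7  (via N1)
N37: 8  (via N1)
N14: 9.5  (via N37)
N7: 13.6  (via N14)
Shortest route: N13 → N1 → N37 → N14 → N7 = 13.6 hops' cost.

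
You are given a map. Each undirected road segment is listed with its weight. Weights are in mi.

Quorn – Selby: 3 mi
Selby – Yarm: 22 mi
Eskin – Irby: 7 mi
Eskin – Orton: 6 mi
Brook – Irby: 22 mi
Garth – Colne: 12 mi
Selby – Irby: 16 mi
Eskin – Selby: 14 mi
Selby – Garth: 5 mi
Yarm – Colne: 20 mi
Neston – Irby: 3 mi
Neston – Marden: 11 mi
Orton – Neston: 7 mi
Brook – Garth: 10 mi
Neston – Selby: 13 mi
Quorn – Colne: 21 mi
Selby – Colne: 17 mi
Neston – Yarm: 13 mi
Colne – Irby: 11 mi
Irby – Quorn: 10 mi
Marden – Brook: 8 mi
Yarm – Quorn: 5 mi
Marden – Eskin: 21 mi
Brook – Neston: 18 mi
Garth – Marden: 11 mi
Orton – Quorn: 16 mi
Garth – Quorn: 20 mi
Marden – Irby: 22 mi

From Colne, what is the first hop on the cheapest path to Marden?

Compare a few routes:
Colne–Garth–Brook–Marden: 12+10+8 = 30
Colne–Garth–Marden: 12+11 = 23
Colne–Selby–Garth–Marden: 17+5+11 = 33
Colne–Irby–Neston–Marden: 11+3+11 = 25
Cheapest is Colne–Garth–Marden at 23 mi.
So from Colne the first move is to Garth.

Garth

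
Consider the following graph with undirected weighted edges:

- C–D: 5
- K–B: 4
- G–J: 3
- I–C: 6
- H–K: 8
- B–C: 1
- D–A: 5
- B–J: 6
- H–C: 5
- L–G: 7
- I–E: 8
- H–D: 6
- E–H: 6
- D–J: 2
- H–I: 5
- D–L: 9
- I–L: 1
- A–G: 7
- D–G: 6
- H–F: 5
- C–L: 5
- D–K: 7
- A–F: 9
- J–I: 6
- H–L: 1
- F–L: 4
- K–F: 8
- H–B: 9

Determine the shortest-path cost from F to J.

11

Settle nodes by increasing distance from F:
F: 0
L: 4  (via F)
H: 5  (via F)
I: 5  (via L)
K: 8  (via F)
A: 9  (via F)
C: 9  (via L)
B: 10  (via C)
D: 11  (via H)
E: 11  (via H)
G: 11  (via L)
J: 11  (via I)
Shortest route: F → L → I → J = 11.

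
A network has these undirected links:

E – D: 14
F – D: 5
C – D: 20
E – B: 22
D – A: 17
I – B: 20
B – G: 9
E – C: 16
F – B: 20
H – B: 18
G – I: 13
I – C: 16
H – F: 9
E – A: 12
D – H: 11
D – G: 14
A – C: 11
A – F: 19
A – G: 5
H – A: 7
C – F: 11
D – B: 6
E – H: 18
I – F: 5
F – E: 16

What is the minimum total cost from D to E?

14

Compare a few routes:
D → F → E: 5+16 = 21
D → E: 14 = 14
Cheapest is D → E at 14.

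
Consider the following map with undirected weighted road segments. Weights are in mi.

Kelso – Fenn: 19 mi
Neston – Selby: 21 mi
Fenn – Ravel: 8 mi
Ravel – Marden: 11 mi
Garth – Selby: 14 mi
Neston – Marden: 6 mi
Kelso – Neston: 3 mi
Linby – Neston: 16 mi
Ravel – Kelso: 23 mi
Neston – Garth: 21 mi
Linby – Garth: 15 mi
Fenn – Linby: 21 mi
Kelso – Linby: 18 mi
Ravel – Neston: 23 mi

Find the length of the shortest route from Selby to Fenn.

Candidate routes:
Selby → Neston → Marden → Ravel → Fenn: 21+6+11+8 = 46
Selby → Neston → Kelso → Fenn: 21+3+19 = 43
Selby → Garth → Linby → Fenn: 14+15+21 = 50
Selby → Neston → Ravel → Fenn: 21+23+8 = 52
Cheapest is Selby → Neston → Kelso → Fenn at 43 mi.

43 mi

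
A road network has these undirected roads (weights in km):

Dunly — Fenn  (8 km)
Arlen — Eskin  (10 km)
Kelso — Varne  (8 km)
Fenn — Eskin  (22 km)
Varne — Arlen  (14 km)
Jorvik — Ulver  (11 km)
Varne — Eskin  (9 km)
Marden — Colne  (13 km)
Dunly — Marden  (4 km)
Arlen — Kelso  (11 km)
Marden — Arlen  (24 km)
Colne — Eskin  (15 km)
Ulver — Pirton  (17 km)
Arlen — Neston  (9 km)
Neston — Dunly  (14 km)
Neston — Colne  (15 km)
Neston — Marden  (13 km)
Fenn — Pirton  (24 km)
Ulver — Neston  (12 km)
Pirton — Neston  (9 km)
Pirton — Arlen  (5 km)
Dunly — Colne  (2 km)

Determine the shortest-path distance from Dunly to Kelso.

34 km

Compare a few routes:
Dunly–Colne–Neston–Arlen–Kelso: 2+15+9+11 = 37
Dunly–Marden–Neston–Arlen–Kelso: 4+13+9+11 = 37
Dunly–Neston–Arlen–Kelso: 14+9+11 = 34
Cheapest is Dunly–Neston–Arlen–Kelso at 34 km.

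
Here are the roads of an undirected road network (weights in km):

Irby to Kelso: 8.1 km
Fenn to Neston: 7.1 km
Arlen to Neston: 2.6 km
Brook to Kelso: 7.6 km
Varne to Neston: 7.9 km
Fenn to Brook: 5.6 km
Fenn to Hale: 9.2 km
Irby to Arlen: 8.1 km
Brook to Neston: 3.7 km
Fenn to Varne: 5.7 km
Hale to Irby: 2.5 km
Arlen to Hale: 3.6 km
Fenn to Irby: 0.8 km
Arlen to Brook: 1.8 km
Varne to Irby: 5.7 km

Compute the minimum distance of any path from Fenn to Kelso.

8.9 km

Compare a few routes:
Fenn - Irby - Hale - Arlen - Brook - Kelso: 0.8+2.5+3.6+1.8+7.6 = 16.3
Fenn - Irby - Kelso: 0.8+8.1 = 8.9
Fenn - Brook - Kelso: 5.6+7.6 = 13.2
Cheapest is Fenn - Irby - Kelso at 8.9 km.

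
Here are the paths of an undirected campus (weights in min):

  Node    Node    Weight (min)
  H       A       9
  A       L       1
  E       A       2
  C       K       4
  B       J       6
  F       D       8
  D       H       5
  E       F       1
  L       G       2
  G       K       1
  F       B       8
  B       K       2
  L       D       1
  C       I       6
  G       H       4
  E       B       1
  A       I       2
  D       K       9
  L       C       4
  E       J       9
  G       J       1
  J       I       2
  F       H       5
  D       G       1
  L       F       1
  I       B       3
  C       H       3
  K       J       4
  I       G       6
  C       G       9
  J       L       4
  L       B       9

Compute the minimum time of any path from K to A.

4 min

Compare a few routes:
K → B → E → A: 2+1+2 = 5
K → G → L → A: 1+2+1 = 4
K → G → J → I → A: 1+1+2+2 = 6
K → B → E → F → L → A: 2+1+1+1+1 = 6
The minimum is 4 min via K → G → L → A.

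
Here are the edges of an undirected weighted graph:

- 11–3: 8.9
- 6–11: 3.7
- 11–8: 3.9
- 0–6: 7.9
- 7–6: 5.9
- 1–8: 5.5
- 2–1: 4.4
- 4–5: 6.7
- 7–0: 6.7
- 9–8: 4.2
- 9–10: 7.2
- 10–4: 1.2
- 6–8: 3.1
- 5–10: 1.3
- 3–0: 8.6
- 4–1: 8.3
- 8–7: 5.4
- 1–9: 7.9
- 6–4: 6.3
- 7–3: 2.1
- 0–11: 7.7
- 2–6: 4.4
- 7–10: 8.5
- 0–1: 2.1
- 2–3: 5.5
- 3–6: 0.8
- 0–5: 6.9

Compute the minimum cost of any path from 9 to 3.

8.1

Candidate routes:
9 - 8 - 11 - 6 - 3: 4.2+3.9+3.7+0.8 = 12.6
9 - 8 - 6 - 7 - 3: 4.2+3.1+5.9+2.1 = 15.3
9 - 8 - 7 - 3: 4.2+5.4+2.1 = 11.7
9 - 8 - 6 - 3: 4.2+3.1+0.8 = 8.1
The minimum is 8.1 via 9 - 8 - 6 - 3.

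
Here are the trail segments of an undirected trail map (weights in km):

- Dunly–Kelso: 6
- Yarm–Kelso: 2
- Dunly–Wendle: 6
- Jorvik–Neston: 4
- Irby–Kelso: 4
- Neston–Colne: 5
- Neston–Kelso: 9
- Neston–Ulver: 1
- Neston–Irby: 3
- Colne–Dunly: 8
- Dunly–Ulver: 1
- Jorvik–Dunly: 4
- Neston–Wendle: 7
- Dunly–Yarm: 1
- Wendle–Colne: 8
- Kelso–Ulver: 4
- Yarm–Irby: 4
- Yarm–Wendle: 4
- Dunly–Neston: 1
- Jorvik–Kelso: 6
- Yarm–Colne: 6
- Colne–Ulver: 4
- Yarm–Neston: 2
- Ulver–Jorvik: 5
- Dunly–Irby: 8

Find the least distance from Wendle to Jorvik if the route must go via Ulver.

Best Wendle to Ulver: Wendle–Yarm–Dunly–Ulver costing 6
Best Ulver to Jorvik: Ulver–Jorvik costing 5
Total via Ulver: 6 + 5 = 11 km.

11 km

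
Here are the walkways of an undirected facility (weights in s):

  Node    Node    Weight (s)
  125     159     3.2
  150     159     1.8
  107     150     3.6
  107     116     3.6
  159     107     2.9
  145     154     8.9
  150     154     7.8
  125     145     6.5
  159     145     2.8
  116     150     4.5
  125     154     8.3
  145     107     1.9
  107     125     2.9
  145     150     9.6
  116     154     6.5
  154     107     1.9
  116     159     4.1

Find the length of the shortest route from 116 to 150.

Settle nodes by increasing distance from 116:
116: 0
107: 3.6  (via 116)
159: 4.1  (via 116)
150: 4.5  (via 116)
Shortest route: 116–150 = 4.5 s.

4.5 s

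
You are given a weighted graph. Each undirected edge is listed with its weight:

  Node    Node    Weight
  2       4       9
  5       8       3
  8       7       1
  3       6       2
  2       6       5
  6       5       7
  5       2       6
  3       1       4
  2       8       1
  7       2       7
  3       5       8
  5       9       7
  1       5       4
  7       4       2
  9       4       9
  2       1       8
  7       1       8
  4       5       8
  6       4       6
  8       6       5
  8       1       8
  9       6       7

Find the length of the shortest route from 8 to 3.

7

Shortest distances from 8:
8: 0
2: 1  (via 8)
7: 1  (via 8)
4: 3  (via 7)
5: 3  (via 8)
6: 5  (via 8)
1: 7  (via 5)
3: 7  (via 6)
Shortest route: 8–6–3 = 7.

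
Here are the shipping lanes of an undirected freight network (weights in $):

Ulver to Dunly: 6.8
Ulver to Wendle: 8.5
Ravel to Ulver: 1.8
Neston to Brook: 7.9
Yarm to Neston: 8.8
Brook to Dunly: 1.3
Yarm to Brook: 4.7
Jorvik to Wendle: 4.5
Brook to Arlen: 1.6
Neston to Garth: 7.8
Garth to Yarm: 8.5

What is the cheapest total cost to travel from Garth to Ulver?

Candidate routes:
Garth–Yarm–Brook–Dunly–Ulver: 8.5+4.7+1.3+6.8 = 21.3
Garth–Neston–Brook–Dunly–Ulver: 7.8+7.9+1.3+6.8 = 23.8
The minimum is $21.3 via Garth–Yarm–Brook–Dunly–Ulver.

$21.3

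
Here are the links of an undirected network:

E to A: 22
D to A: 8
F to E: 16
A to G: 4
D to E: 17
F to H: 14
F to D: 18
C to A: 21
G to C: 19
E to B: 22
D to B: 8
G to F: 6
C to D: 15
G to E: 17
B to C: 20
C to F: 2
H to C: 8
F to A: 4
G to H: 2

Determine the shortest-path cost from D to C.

Candidate routes:
D - A - F - C: 8+4+2 = 14
D - C: 15 = 15
D - A - G - F - C: 8+4+6+2 = 20
Cheapest is D - A - F - C at 14.

14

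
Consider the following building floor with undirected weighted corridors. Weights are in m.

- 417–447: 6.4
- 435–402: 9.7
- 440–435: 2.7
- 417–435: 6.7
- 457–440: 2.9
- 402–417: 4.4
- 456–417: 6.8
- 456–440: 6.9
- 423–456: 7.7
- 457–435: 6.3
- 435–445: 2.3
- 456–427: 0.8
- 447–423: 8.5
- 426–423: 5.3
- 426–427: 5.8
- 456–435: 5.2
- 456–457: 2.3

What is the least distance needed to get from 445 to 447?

Shortest distances from 445:
445: 0
435: 2.3  (via 445)
440: 5  (via 435)
456: 7.5  (via 435)
457: 7.9  (via 440)
427: 8.3  (via 456)
417: 9  (via 435)
402: 12  (via 435)
426: 14.1  (via 427)
423: 15.2  (via 456)
447: 15.4  (via 417)
Shortest route: 445–435–417–447 = 15.4 m.

15.4 m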